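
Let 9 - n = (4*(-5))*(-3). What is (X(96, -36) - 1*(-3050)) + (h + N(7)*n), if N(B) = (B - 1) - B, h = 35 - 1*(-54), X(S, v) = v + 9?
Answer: 3163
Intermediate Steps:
X(S, v) = 9 + v
h = 89 (h = 35 + 54 = 89)
n = -51 (n = 9 - 4*(-5)*(-3) = 9 - (-20)*(-3) = 9 - 1*60 = 9 - 60 = -51)
N(B) = -1 (N(B) = (-1 + B) - B = -1)
(X(96, -36) - 1*(-3050)) + (h + N(7)*n) = ((9 - 36) - 1*(-3050)) + (89 - 1*(-51)) = (-27 + 3050) + (89 + 51) = 3023 + 140 = 3163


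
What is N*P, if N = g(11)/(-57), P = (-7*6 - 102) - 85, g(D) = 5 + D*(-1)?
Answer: -458/19 ≈ -24.105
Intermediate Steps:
g(D) = 5 - D
P = -229 (P = (-42 - 102) - 85 = -144 - 85 = -229)
N = 2/19 (N = (5 - 1*11)/(-57) = (5 - 11)*(-1/57) = -6*(-1/57) = 2/19 ≈ 0.10526)
N*P = (2/19)*(-229) = -458/19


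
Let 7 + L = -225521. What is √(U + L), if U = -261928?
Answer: 4*I*√30466 ≈ 698.18*I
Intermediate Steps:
L = -225528 (L = -7 - 225521 = -225528)
√(U + L) = √(-261928 - 225528) = √(-487456) = 4*I*√30466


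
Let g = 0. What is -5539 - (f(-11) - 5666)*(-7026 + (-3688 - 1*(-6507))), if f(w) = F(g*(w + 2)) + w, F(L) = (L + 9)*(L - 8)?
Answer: -24191582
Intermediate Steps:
F(L) = (-8 + L)*(9 + L) (F(L) = (9 + L)*(-8 + L) = (-8 + L)*(9 + L))
f(w) = -72 + w (f(w) = (-72 + 0*(w + 2) + (0*(w + 2))²) + w = (-72 + 0*(2 + w) + (0*(2 + w))²) + w = (-72 + 0 + 0²) + w = (-72 + 0 + 0) + w = -72 + w)
-5539 - (f(-11) - 5666)*(-7026 + (-3688 - 1*(-6507))) = -5539 - ((-72 - 11) - 5666)*(-7026 + (-3688 - 1*(-6507))) = -5539 - (-83 - 5666)*(-7026 + (-3688 + 6507)) = -5539 - (-5749)*(-7026 + 2819) = -5539 - (-5749)*(-4207) = -5539 - 1*24186043 = -5539 - 24186043 = -24191582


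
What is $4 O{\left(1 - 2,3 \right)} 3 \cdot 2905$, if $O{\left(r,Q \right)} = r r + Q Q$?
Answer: $348600$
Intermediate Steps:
$O{\left(r,Q \right)} = Q^{2} + r^{2}$ ($O{\left(r,Q \right)} = r^{2} + Q^{2} = Q^{2} + r^{2}$)
$4 O{\left(1 - 2,3 \right)} 3 \cdot 2905 = 4 \left(3^{2} + \left(1 - 2\right)^{2}\right) 3 \cdot 2905 = 4 \left(9 + \left(1 - 2\right)^{2}\right) 3 \cdot 2905 = 4 \left(9 + \left(-1\right)^{2}\right) 3 \cdot 2905 = 4 \left(9 + 1\right) 3 \cdot 2905 = 4 \cdot 10 \cdot 3 \cdot 2905 = 40 \cdot 3 \cdot 2905 = 120 \cdot 2905 = 348600$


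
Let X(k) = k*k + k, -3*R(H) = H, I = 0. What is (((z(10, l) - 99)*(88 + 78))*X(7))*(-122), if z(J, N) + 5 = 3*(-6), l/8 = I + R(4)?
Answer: 138361664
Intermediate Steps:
R(H) = -H/3
l = -32/3 (l = 8*(0 - 1/3*4) = 8*(0 - 4/3) = 8*(-4/3) = -32/3 ≈ -10.667)
z(J, N) = -23 (z(J, N) = -5 + 3*(-6) = -5 - 18 = -23)
X(k) = k + k**2 (X(k) = k**2 + k = k + k**2)
(((z(10, l) - 99)*(88 + 78))*X(7))*(-122) = (((-23 - 99)*(88 + 78))*(7*(1 + 7)))*(-122) = ((-122*166)*(7*8))*(-122) = -20252*56*(-122) = -1134112*(-122) = 138361664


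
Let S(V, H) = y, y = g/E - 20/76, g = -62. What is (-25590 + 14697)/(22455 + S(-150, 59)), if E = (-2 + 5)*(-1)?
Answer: -620901/1281098 ≈ -0.48466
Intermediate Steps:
E = -3 (E = 3*(-1) = -3)
y = 1163/57 (y = -62/(-3) - 20/76 = -62*(-⅓) - 20*1/76 = 62/3 - 5/19 = 1163/57 ≈ 20.404)
S(V, H) = 1163/57
(-25590 + 14697)/(22455 + S(-150, 59)) = (-25590 + 14697)/(22455 + 1163/57) = -10893/1281098/57 = -10893*57/1281098 = -620901/1281098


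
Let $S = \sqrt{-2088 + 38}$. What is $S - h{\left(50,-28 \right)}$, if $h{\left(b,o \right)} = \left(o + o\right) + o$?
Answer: $84 + 5 i \sqrt{82} \approx 84.0 + 45.277 i$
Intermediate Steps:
$h{\left(b,o \right)} = 3 o$ ($h{\left(b,o \right)} = 2 o + o = 3 o$)
$S = 5 i \sqrt{82}$ ($S = \sqrt{-2050} = 5 i \sqrt{82} \approx 45.277 i$)
$S - h{\left(50,-28 \right)} = 5 i \sqrt{82} - 3 \left(-28\right) = 5 i \sqrt{82} - -84 = 5 i \sqrt{82} + 84 = 84 + 5 i \sqrt{82}$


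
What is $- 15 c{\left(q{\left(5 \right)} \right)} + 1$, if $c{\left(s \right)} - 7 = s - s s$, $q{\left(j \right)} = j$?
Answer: $196$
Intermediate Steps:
$c{\left(s \right)} = 7 + s - s^{2}$ ($c{\left(s \right)} = 7 + \left(s - s s\right) = 7 - \left(s^{2} - s\right) = 7 + s - s^{2}$)
$- 15 c{\left(q{\left(5 \right)} \right)} + 1 = - 15 \left(7 + 5 - 5^{2}\right) + 1 = - 15 \left(7 + 5 - 25\right) + 1 = \left(-15\right) \left(-13\right) + 1 = 195 + 1 = 196$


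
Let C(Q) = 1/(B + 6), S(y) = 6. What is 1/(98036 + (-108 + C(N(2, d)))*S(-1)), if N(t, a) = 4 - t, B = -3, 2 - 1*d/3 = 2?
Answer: 1/97390 ≈ 1.0268e-5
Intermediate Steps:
d = 0 (d = 6 - 3*2 = 6 - 6 = 0)
C(Q) = 1/3 (C(Q) = 1/(-3 + 6) = 1/3)
1/(98036 + (-108 + C(N(2, d)))*S(-1)) = 1/(98036 + (-108 + 1/3)*6) = 1/(98036 - 323/3*6) = 1/(98036 - 646) = 1/97390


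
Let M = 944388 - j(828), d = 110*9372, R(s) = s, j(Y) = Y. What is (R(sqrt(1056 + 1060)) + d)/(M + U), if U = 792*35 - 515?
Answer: 1030966/970765 ≈ 1.0620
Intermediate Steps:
U = 27205 (U = 27720 - 515 = 27205)
d = 1030920
M = 943560 (M = 944388 - 1*828 = 944388 - 828 = 943560)
(R(sqrt(1056 + 1060)) + d)/(M + U) = (sqrt(1056 + 1060) + 1030920)/(943560 + 27205) = (sqrt(2116) + 1030920)/970765 = (46 + 1030920)*(1/970765) = 1030966*(1/970765) = 1030966/970765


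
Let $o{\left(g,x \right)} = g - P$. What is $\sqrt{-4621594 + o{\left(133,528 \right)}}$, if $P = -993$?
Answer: $2 i \sqrt{1155117} \approx 2149.5 i$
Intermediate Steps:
$o{\left(g,x \right)} = 993 + g$ ($o{\left(g,x \right)} = g - -993 = g + 993 = 993 + g$)
$\sqrt{-4621594 + o{\left(133,528 \right)}} = \sqrt{-4621594 + \left(993 + 133\right)} = \sqrt{-4621594 + 1126} = \sqrt{-4620468} = 2 i \sqrt{1155117}$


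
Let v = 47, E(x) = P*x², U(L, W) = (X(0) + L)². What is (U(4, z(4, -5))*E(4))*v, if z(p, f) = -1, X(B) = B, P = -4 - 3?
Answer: -84224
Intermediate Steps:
P = -7
U(L, W) = L² (U(L, W) = (0 + L)² = L²)
E(x) = -7*x²
(U(4, z(4, -5))*E(4))*v = (4²*(-7*4²))*47 = (16*(-7*16))*47 = (16*(-112))*47 = -1792*47 = -84224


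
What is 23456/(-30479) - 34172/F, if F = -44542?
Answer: -1624382/678797809 ≈ -0.0023930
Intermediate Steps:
23456/(-30479) - 34172/F = 23456/(-30479) - 34172/(-44542) = 23456*(-1/30479) - 34172*(-1/44542) = -23456/30479 + 17086/22271 = -1624382/678797809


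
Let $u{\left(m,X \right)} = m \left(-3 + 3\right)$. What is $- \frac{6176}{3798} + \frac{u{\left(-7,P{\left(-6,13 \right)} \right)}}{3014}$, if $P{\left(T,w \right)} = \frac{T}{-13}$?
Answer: $- \frac{3088}{1899} \approx -1.6261$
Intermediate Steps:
$P{\left(T,w \right)} = - \frac{T}{13}$ ($P{\left(T,w \right)} = T \left(- \frac{1}{13}\right) = - \frac{T}{13}$)
$u{\left(m,X \right)} = 0$ ($u{\left(m,X \right)} = m 0 = 0$)
$- \frac{6176}{3798} + \frac{u{\left(-7,P{\left(-6,13 \right)} \right)}}{3014} = - \frac{6176}{3798} + \frac{0}{3014} = \left(-6176\right) \frac{1}{3798} + 0 \cdot \frac{1}{3014} = - \frac{3088}{1899} + 0 = - \frac{3088}{1899}$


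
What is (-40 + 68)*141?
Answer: 3948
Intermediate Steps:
(-40 + 68)*141 = 28*141 = 3948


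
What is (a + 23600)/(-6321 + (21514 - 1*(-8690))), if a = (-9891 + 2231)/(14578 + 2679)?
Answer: 407257540/412148931 ≈ 0.98813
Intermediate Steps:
a = -7660/17257 ≈ -0.44388
(a + 23600)/(-6321 + (21514 - 1*(-8690))) = (-7660/17257 + 23600)/(-6321 + (21514 - 1*(-8690))) = 407257540/(17257*(-6321 + (21514 + 8690))) = 407257540/(17257*(-6321 + 30204)) = (407257540/17257)/23883 = (407257540/17257)*(1/23883) = 407257540/412148931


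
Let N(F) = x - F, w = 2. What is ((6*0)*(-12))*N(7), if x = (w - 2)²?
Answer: 0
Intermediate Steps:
x = 0 (x = (2 - 2)² = 0² = 0)
N(F) = -F (N(F) = 0 - F = -F)
((6*0)*(-12))*N(7) = ((6*0)*(-12))*(-1*7) = (0*(-12))*(-7) = 0*(-7) = 0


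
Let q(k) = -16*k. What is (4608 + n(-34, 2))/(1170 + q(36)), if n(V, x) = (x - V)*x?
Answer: 260/33 ≈ 7.8788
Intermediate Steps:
n(V, x) = x*(x - V)
(4608 + n(-34, 2))/(1170 + q(36)) = (4608 + 2*(2 - 1*(-34)))/(1170 - 16*36) = (4608 + 2*(2 + 34))/(1170 - 576) = (4608 + 2*36)/594 = (4608 + 72)*(1/594) = 4680*(1/594) = 260/33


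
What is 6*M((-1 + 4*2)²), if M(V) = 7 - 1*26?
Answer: -114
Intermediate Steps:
M(V) = -19 (M(V) = 7 - 26 = -19)
6*M((-1 + 4*2)²) = 6*(-19) = -114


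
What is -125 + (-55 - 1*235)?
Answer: -415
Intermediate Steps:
-125 + (-55 - 1*235) = -125 + (-55 - 235) = -125 - 290 = -415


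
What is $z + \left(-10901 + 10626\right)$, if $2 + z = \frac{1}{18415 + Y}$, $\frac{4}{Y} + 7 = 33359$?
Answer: $- \frac{42531754729}{153544271} \approx -277.0$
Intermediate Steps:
$Y = \frac{1}{8338}$ ($Y = \frac{4}{-7 + 33359} = \frac{4}{33352} = 4 \cdot \frac{1}{33352} = \frac{1}{8338} \approx 0.00011993$)
$z = - \frac{307080204}{153544271}$ ($z = -2 + \frac{1}{18415 + \frac{1}{8338}} = -2 + \frac{1}{\frac{153544271}{8338}} = -2 + \frac{8338}{153544271} = - \frac{307080204}{153544271} \approx -1.9999$)
$z + \left(-10901 + 10626\right) = - \frac{307080204}{153544271} + \left(-10901 + 10626\right) = - \frac{307080204}{153544271} - 275 = - \frac{42531754729}{153544271}$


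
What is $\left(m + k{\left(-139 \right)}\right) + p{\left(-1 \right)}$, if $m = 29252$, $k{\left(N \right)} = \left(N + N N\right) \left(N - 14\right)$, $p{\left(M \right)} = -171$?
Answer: $-2905765$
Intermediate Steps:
$k{\left(N \right)} = \left(-14 + N\right) \left(N + N^{2}\right)$ ($k{\left(N \right)} = \left(N + N^{2}\right) \left(-14 + N\right) = \left(-14 + N\right) \left(N + N^{2}\right)$)
$\left(m + k{\left(-139 \right)}\right) + p{\left(-1 \right)} = \left(29252 - 139 \left(-14 + \left(-139\right)^{2} - -1807\right)\right) - 171 = \left(29252 - 139 \left(-14 + 19321 + 1807\right)\right) - 171 = \left(29252 - 2934846\right) - 171 = -2905594 - 171 = -2905765$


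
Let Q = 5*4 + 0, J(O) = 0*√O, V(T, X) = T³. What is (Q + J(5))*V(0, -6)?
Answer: 0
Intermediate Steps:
J(O) = 0
Q = 20 (Q = 20 + 0 = 20)
(Q + J(5))*V(0, -6) = (20 + 0)*0³ = 20*0 = 0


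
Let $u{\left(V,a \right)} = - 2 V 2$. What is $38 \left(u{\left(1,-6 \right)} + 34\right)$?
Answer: $1140$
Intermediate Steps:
$u{\left(V,a \right)} = - 4 V$
$38 \left(u{\left(1,-6 \right)} + 34\right) = 38 \left(\left(-4\right) 1 + 34\right) = 38 \left(-4 + 34\right) = 38 \cdot 30 = 1140$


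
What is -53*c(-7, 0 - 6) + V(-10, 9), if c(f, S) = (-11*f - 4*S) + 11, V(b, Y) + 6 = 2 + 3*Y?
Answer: -5913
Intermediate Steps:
V(b, Y) = -4 + 3*Y (V(b, Y) = -6 + (2 + 3*Y) = -4 + 3*Y)
c(f, S) = 11 - 11*f - 4*S
-53*c(-7, 0 - 6) + V(-10, 9) = -53*(11 - 11*(-7) - 4*(0 - 6)) + (-4 + 3*9) = -53*(11 + 77 - 4*(-6)) + (-4 + 27) = -53*(11 + 77 + 24) + 23 = -53*112 + 23 = -5936 + 23 = -5913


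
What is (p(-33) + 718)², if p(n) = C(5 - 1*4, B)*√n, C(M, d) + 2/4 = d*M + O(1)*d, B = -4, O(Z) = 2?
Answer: 2041471/4 - 17950*I*√33 ≈ 5.1037e+5 - 1.0311e+5*I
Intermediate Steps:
C(M, d) = -½ + 2*d + M*d (C(M, d) = -½ + (d*M + 2*d) = -½ + (M*d + 2*d) = -½ + (2*d + M*d) = -½ + 2*d + M*d)
p(n) = -25*√n/2 (p(n) = (-½ + 2*(-4) + (5 - 1*4)*(-4))*√n = (-½ - 8 + (5 - 4)*(-4))*√n = (-½ - 8 + 1*(-4))*√n = (-½ - 8 - 4)*√n = -25*√n/2)
(p(-33) + 718)² = (-25*I*√33/2 + 718)² = (718 - 25*I*√33/2)²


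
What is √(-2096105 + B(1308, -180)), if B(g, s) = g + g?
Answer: I*√2093489 ≈ 1446.9*I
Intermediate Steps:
B(g, s) = 2*g
√(-2096105 + B(1308, -180)) = √(-2096105 + 2*1308) = √(-2096105 + 2616) = √(-2093489) = I*√2093489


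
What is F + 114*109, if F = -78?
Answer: 12348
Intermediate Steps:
F + 114*109 = -78 + 114*109 = -78 + 12426 = 12348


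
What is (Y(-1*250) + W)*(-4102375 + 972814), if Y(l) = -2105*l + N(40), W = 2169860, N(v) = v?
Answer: -8437765890150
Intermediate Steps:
Y(l) = 40 - 2105*l (Y(l) = -2105*l + 40 = 40 - 2105*l)
(Y(-1*250) + W)*(-4102375 + 972814) = ((40 - (-2105)*250) + 2169860)*(-4102375 + 972814) = ((40 - 2105*(-250)) + 2169860)*(-3129561) = ((40 + 526250) + 2169860)*(-3129561) = (526290 + 2169860)*(-3129561) = 2696150*(-3129561) = -8437765890150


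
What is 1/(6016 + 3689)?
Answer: 1/9705 ≈ 0.00010304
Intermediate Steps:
1/(6016 + 3689) = 1/9705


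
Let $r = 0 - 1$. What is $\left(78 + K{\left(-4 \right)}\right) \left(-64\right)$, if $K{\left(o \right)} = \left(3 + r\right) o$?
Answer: $-4480$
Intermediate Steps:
$r = -1$ ($r = 0 - 1 = -1$)
$K{\left(o \right)} = 2 o$ ($K{\left(o \right)} = \left(3 - 1\right) o = 2 o$)
$\left(78 + K{\left(-4 \right)}\right) \left(-64\right) = \left(78 + 2 \left(-4\right)\right) \left(-64\right) = \left(78 - 8\right) \left(-64\right) = 70 \left(-64\right) = -4480$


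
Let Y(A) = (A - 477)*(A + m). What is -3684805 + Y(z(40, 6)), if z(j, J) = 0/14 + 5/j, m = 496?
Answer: -250969255/64 ≈ -3.9214e+6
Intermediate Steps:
z(j, J) = 5/j (z(j, J) = 0*(1/14) + 5/j = 0 + 5/j = 5/j)
Y(A) = (-477 + A)*(496 + A) (Y(A) = (A - 477)*(A + 496) = (-477 + A)*(496 + A))
-3684805 + Y(z(40, 6)) = -3684805 + (-236592 + (5/40)² + 19*(5/40)) = -3684805 + (-236592 + (5*(1/40))² + 19*(5*(1/40))) = -3684805 + (-236592 + (⅛)² + 19*(⅛)) = -3684805 + (-236592 + 1/64 + 19/8) = -3684805 - 15141735/64 = -250969255/64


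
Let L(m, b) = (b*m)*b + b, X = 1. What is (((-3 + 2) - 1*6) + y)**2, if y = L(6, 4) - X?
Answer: 8464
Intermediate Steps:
L(m, b) = b + m*b**2 (L(m, b) = m*b**2 + b = b + m*b**2)
y = 99 (y = 4*(1 + 4*6) - 1*1 = 4*(1 + 24) - 1 = 4*25 - 1 = 100 - 1 = 99)
(((-3 + 2) - 1*6) + y)**2 = (((-3 + 2) - 1*6) + 99)**2 = ((-1 - 6) + 99)**2 = (-7 + 99)**2 = 92**2 = 8464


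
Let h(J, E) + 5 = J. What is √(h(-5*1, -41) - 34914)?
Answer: 2*I*√8731 ≈ 186.88*I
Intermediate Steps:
h(J, E) = -5 + J
√(h(-5*1, -41) - 34914) = √((-5 - 5*1) - 34914) = √((-5 - 5) - 34914) = √(-10 - 34914) = √(-34924) = 2*I*√8731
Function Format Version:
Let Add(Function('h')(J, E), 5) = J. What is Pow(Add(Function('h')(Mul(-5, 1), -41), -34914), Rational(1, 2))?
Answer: Mul(2, I, Pow(8731, Rational(1, 2))) ≈ Mul(186.88, I)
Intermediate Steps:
Function('h')(J, E) = Add(-5, J)
Pow(Add(Function('h')(Mul(-5, 1), -41), -34914), Rational(1, 2)) = Pow(Add(Add(-5, Mul(-5, 1)), -34914), Rational(1, 2)) = Pow(Add(Add(-5, -5), -34914), Rational(1, 2)) = Pow(Add(-10, -34914), Rational(1, 2)) = Pow(-34924, Rational(1, 2)) = Mul(2, I, Pow(8731, Rational(1, 2)))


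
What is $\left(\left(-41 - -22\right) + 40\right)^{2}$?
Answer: $441$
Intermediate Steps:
$\left(\left(-41 - -22\right) + 40\right)^{2} = \left(\left(-41 + 22\right) + 40\right)^{2} = \left(-19 + 40\right)^{2} = 21^{2} = 441$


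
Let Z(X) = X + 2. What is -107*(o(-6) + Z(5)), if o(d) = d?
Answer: -107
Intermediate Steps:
Z(X) = 2 + X
-107*(o(-6) + Z(5)) = -107*(-6 + (2 + 5)) = -107*(-6 + 7) = -107*1 = -107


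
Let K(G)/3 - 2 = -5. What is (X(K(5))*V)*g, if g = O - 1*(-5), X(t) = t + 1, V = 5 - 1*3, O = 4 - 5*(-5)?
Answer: -544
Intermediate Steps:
K(G) = -9 (K(G) = 6 + 3*(-5) = 6 - 15 = -9)
O = 29 (O = 4 + 25 = 29)
V = 2 (V = 5 - 3 = 2)
X(t) = 1 + t
g = 34 (g = 29 - 1*(-5) = 29 + 5 = 34)
(X(K(5))*V)*g = ((1 - 9)*2)*34 = -8*2*34 = -16*34 = -544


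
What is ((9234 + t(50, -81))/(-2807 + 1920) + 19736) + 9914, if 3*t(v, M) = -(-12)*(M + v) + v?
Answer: 78871270/2661 ≈ 29640.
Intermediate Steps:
t(v, M) = 4*M + 13*v/3 (t(v, M) = (-(-12)*(M + v) + v)/3 = (-4*(-3*M - 3*v) + v)/3 = ((12*M + 12*v) + v)/3 = (12*M + 13*v)/3 = 4*M + 13*v/3)
((9234 + t(50, -81))/(-2807 + 1920) + 19736) + 9914 = ((9234 + (4*(-81) + (13/3)*50))/(-2807 + 1920) + 19736) + 9914 = ((9234 + (-324 + 650/3))/(-887) + 19736) + 9914 = ((9234 - 322/3)*(-1/887) + 19736) + 9914 = ((27380/3)*(-1/887) + 19736) + 9914 = (-27380/2661 + 19736) + 9914 = 52490116/2661 + 9914 = 78871270/2661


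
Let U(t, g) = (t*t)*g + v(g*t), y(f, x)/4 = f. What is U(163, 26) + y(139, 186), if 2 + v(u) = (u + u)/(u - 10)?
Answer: 730756955/1057 ≈ 6.9135e+5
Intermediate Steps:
y(f, x) = 4*f
v(u) = -2 + 2*u/(-10 + u) (v(u) = -2 + (u + u)/(u - 10) = -2 + (2*u)/(-10 + u) = -2 + 2*u/(-10 + u))
U(t, g) = 20/(-10 + g*t) + g*t² (U(t, g) = (t*t)*g + 20/(-10 + g*t) = t²*g + 20/(-10 + g*t) = g*t² + 20/(-10 + g*t) = 20/(-10 + g*t) + g*t²)
U(163, 26) + y(139, 186) = (20 + 26*163²*(-10 + 26*163))/(-10 + 26*163) + 4*139 = (20 + 26*26569*(-10 + 4238))/(-10 + 4238) + 556 = (20 + 26*26569*4228)/4228 + 556 = (20 + 2920677032)/4228 + 556 = (1/4228)*2920677052 + 556 = 730169263/1057 + 556 = 730756955/1057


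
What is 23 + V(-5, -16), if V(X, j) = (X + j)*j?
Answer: 359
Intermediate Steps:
V(X, j) = j*(X + j)
23 + V(-5, -16) = 23 - 16*(-5 - 16) = 23 - 16*(-21) = 23 + 336 = 359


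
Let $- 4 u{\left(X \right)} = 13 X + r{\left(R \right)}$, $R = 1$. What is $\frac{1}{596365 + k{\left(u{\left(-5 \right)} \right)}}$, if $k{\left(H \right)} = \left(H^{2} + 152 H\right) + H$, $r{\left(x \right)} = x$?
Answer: $\frac{1}{599069} \approx 1.6693 \cdot 10^{-6}$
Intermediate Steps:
$u{\left(X \right)} = - \frac{1}{4} - \frac{13 X}{4}$ ($u{\left(X \right)} = - \frac{13 X + 1}{4} = - \frac{1 + 13 X}{4} = - \frac{1}{4} - \frac{13 X}{4}$)
$k{\left(H \right)} = H^{2} + 153 H$
$\frac{1}{596365 + k{\left(u{\left(-5 \right)} \right)}} = \frac{1}{596365 + \left(- \frac{1}{4} - - \frac{65}{4}\right) \left(153 - -16\right)} = \frac{1}{596365 + \left(- \frac{1}{4} + \frac{65}{4}\right) \left(153 + \left(- \frac{1}{4} + \frac{65}{4}\right)\right)} = \frac{1}{596365 + 16 \left(153 + 16\right)} = \frac{1}{596365 + 16 \cdot 169} = \frac{1}{596365 + 2704} = \frac{1}{599069}$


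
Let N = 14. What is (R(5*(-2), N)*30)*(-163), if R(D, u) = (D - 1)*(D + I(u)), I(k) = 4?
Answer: -322740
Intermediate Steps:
R(D, u) = (-1 + D)*(4 + D) (R(D, u) = (D - 1)*(D + 4) = (-1 + D)*(4 + D))
(R(5*(-2), N)*30)*(-163) = ((-4 + (5*(-2))² + 3*(5*(-2)))*30)*(-163) = ((-4 + (-10)² + 3*(-10))*30)*(-163) = ((-4 + 100 - 30)*30)*(-163) = (66*30)*(-163) = 1980*(-163) = -322740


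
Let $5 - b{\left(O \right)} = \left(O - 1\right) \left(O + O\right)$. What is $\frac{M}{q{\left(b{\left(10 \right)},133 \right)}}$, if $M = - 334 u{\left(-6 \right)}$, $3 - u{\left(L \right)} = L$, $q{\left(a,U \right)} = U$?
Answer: $- \frac{3006}{133} \approx -22.602$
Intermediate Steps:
$b{\left(O \right)} = 5 - 2 O \left(-1 + O\right)$ ($b{\left(O \right)} = 5 - \left(O - 1\right) \left(O + O\right) = 5 - \left(-1 + O\right) 2 O = 5 - 2 O \left(-1 + O\right)$)
$u{\left(L \right)} = 3 - L$
$M = -3006$ ($M = - 334 \left(3 - -6\right) = - 334 \left(3 + 6\right) = \left(-334\right) 9 = -3006$)
$\frac{M}{q{\left(b{\left(10 \right)},133 \right)}} = - \frac{3006}{133}$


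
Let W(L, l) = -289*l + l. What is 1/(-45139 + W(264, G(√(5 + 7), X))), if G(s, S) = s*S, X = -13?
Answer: -45139/1869318889 - 7488*√3/1869318889 ≈ -3.1085e-5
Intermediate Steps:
G(s, S) = S*s
W(L, l) = -288*l
1/(-45139 + W(264, G(√(5 + 7), X))) = 1/(-45139 - (-3744)*√(5 + 7)) = 1/(-45139 - (-3744)*√12) = 1/(-45139 - (-3744)*2*√3) = 1/(-45139 - (-7488)*√3) = 1/(-45139 + 7488*√3)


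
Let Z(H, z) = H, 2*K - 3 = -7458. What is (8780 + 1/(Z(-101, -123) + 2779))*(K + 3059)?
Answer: -31436668417/5356 ≈ -5.8694e+6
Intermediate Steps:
K = -7455/2 (K = 3/2 + (½)*(-7458) = 3/2 - 3729 = -7455/2 ≈ -3727.5)
(8780 + 1/(Z(-101, -123) + 2779))*(K + 3059) = (8780 + 1/(-101 + 2779))*(-7455/2 + 3059) = (8780 + 1/2678)*(-1337/2) = (23512841/2678)*(-1337/2) = -31436668417/5356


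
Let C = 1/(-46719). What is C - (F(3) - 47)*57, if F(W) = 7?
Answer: 106519319/46719 ≈ 2280.0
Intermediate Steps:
C = -1/46719 ≈ -2.1405e-5
C - (F(3) - 47)*57 = -1/46719 - (7 - 47)*57 = -1/46719 - (-40)*57 = -1/46719 - 1*(-2280) = -1/46719 + 2280 = 106519319/46719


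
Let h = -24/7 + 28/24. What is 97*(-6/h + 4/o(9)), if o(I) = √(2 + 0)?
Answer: 24444/95 + 194*√2 ≈ 531.66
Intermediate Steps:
o(I) = √2
h = -95/42 (h = -24*⅐ + 28*(1/24) = -24/7 + 7/6 = -95/42 ≈ -2.2619)
97*(-6/h + 4/o(9)) = 97*(-6/(-95/42) + 4/(√2)) = 97*(-6*(-42/95) + 4*(√2/2)) = 97*(252/95 + 2*√2) = 24444/95 + 194*√2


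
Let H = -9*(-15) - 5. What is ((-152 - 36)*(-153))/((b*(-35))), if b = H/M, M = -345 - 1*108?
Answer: 6515046/2275 ≈ 2863.8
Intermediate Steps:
H = 130 (H = 135 - 5 = 130)
M = -453 (M = -345 - 108 = -453)
b = -130/453 (b = 130/(-453) = 130*(-1/453) = -130/453 ≈ -0.28698)
((-152 - 36)*(-153))/((b*(-35))) = ((-152 - 36)*(-153))/((-130/453*(-35))) = (-188*(-153))/(4550/453) = 28764*(453/4550) = 6515046/2275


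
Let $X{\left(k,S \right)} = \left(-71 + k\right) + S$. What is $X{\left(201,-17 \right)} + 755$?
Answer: $868$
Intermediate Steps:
$X{\left(k,S \right)} = -71 + S + k$
$X{\left(201,-17 \right)} + 755 = \left(-71 - 17 + 201\right) + 755 = 113 + 755 = 868$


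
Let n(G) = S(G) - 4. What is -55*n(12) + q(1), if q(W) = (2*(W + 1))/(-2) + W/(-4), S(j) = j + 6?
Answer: -3089/4 ≈ -772.25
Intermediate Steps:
S(j) = 6 + j
n(G) = 2 + G (n(G) = (6 + G) - 4 = 2 + G)
q(W) = -1 - 5*W/4 (q(W) = (2*(1 + W))*(-1/2) + W*(-1/4) = (2 + 2*W)*(-1/2) - W/4 = (-1 - W) - W/4 = -1 - 5*W/4)
-55*n(12) + q(1) = -55*(2 + 12) + (-1 - 5/4*1) = -55*14 + (-1 - 5/4) = -770 - 9/4 = -3089/4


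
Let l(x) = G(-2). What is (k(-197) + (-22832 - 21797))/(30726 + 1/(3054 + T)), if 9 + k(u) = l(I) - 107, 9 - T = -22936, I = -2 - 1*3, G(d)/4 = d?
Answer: -1163533247/798845275 ≈ -1.4565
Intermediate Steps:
G(d) = 4*d
I = -5 (I = -2 - 3 = -5)
l(x) = -8 (l(x) = 4*(-2) = -8)
T = 22945 (T = 9 - 1*(-22936) = 9 + 22936 = 22945)
k(u) = -124 (k(u) = -9 + (-8 - 107) = -9 - 115 = -124)
(k(-197) + (-22832 - 21797))/(30726 + 1/(3054 + T)) = (-124 + (-22832 - 21797))/(30726 + 1/(3054 + 22945)) = (-124 - 44629)/(30726 + 1/25999) = -44753/(30726 + 1/25999) = -44753/798845275/25999 = -44753*25999/798845275 = -1163533247/798845275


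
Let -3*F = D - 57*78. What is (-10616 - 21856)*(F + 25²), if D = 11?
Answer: -68299440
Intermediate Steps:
F = 4435/3 (F = -(11 - 57*78)/3 = -(11 - 4446)/3 = -⅓*(-4435) = 4435/3 ≈ 1478.3)
(-10616 - 21856)*(F + 25²) = (-10616 - 21856)*(4435/3 + 25²) = -32472*(4435/3 + 625) = -32472*6310/3 = -68299440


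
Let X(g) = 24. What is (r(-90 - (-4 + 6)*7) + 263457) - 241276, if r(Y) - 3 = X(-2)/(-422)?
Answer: 4680812/211 ≈ 22184.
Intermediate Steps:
r(Y) = 621/211 (r(Y) = 3 + 24/(-422) = 3 + 24*(-1/422) = 3 - 12/211 = 621/211)
(r(-90 - (-4 + 6)*7) + 263457) - 241276 = (621/211 + 263457) - 241276 = 55590048/211 - 241276 = 4680812/211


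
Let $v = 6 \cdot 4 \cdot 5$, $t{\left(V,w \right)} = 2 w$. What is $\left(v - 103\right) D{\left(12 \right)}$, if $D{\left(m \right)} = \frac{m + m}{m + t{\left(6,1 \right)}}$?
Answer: $\frac{204}{7} \approx 29.143$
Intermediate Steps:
$v = 120$ ($v = 24 \cdot 5 = 120$)
$D{\left(m \right)} = \frac{2 m}{2 + m}$ ($D{\left(m \right)} = \frac{m + m}{m + 2 \cdot 1} = \frac{2 m}{m + 2} = \frac{2 m}{2 + m}$)
$\left(v - 103\right) D{\left(12 \right)} = \left(120 - 103\right) 2 \cdot 12 \frac{1}{2 + 12} = 17 \cdot 2 \cdot 12 \cdot \frac{1}{14} = 17 \cdot \frac{12}{7} = \frac{204}{7}$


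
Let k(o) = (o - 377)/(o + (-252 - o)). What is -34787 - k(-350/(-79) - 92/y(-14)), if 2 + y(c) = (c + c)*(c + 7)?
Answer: -67179199447/1931076 ≈ -34789.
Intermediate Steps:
y(c) = -2 + 2*c*(7 + c) (y(c) = -2 + (c + c)*(c + 7) = -2 + (2*c)*(7 + c) = -2 + 2*c*(7 + c))
k(o) = 377/252 - o/252 (k(o) = (-377 + o)/(-252) = (-377 + o)*(-1/252) = 377/252 - o/252)
-34787 - k(-350/(-79) - 92/y(-14)) = -34787 - (377/252 - (-350/(-79) - 92/(-2 + 2*(-14)² + 14*(-14)))/252) = -34787 - (377/252 - (-350*(-1/79) - 92/(-2 + 2*196 - 196))/252) = -34787 - (377/252 - (350/79 - 92/(-2 + 392 - 196))/252) = -34787 - (377/252 - (350/79 - 92/194)/252) = -34787 - (377/252 - (350/79 - 92*1/194)/252) = -34787 - (377/252 - (350/79 - 46/97)/252) = -34787 - (377/252 - 1/252*30316/7663) = -34787 - (377/252 - 7579/482769) = -34787 - 1*2858635/1931076 = -34787 - 2858635/1931076 = -67179199447/1931076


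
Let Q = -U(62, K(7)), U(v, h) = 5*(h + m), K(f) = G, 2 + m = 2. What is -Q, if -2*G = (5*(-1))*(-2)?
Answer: -25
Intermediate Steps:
m = 0 (m = -2 + 2 = 0)
G = -5 (G = -5*(-1)*(-2)/2 = -(-5)*(-2)/2 = -1/2*10 = -5)
K(f) = -5
U(v, h) = 5*h (U(v, h) = 5*(h + 0) = 5*h)
Q = 25 (Q = -5*(-5) = -1*(-25) = 25)
-Q = -1*25 = -25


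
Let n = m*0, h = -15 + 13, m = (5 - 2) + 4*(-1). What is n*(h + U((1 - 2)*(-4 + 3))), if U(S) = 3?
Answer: 0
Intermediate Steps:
m = -1 (m = 3 - 4 = -1)
h = -2
n = 0 (n = -1*0 = 0)
n*(h + U((1 - 2)*(-4 + 3))) = 0*(-2 + 3) = 0*1 = 0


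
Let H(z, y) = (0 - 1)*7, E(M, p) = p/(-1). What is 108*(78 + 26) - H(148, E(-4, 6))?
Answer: 11239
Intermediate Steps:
E(M, p) = -p (E(M, p) = p*(-1) = -p)
H(z, y) = -7 (H(z, y) = -1*7 = -7)
108*(78 + 26) - H(148, E(-4, 6)) = 108*(78 + 26) - 1*(-7) = 108*104 + 7 = 11232 + 7 = 11239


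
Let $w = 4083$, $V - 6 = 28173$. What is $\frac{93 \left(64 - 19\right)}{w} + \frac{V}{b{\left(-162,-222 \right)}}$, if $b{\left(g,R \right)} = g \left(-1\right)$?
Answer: $\frac{4286401}{24498} \approx 174.97$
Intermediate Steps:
$V = 28179$ ($V = 6 + 28173 = 28179$)
$b{\left(g,R \right)} = - g$
$\frac{93 \left(64 - 19\right)}{w} + \frac{V}{b{\left(-162,-222 \right)}} = \frac{93 \left(64 - 19\right)}{4083} + \frac{28179}{\left(-1\right) \left(-162\right)} = 93 \cdot 45 \cdot \frac{1}{4083} + \frac{28179}{162} = 4185 \cdot \frac{1}{4083} + 28179 \cdot \frac{1}{162} = \frac{1395}{1361} + \frac{3131}{18} = \frac{4286401}{24498}$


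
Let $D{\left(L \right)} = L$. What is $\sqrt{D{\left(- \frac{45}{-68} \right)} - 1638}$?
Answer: $\frac{3 i \sqrt{210307}}{34} \approx 40.464 i$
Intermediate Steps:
$\sqrt{D{\left(- \frac{45}{-68} \right)} - 1638} = \sqrt{- \frac{45}{-68} - 1638} = \sqrt{\left(-45\right) \left(- \frac{1}{68}\right) - 1638} = \sqrt{\frac{45}{68} - 1638} = \sqrt{- \frac{111339}{68}} = \frac{3 i \sqrt{210307}}{34}$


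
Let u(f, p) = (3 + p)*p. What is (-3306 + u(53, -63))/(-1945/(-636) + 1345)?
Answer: 301464/857365 ≈ 0.35162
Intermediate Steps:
u(f, p) = p*(3 + p)
(-3306 + u(53, -63))/(-1945/(-636) + 1345) = (-3306 - 63*(3 - 63))/(-1945/(-636) + 1345) = (-3306 - 63*(-60))/(-1945*(-1/636) + 1345) = (-3306 + 3780)/(1945/636 + 1345) = 474/(857365/636) = 474*(636/857365) = 301464/857365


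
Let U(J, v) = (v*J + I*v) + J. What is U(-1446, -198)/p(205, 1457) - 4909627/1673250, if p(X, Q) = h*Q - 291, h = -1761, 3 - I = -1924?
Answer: -1036388352803/357806106750 ≈ -2.8965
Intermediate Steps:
I = 1927 (I = 3 - 1*(-1924) = 3 + 1924 = 1927)
p(X, Q) = -291 - 1761*Q (p(X, Q) = -1761*Q - 291 = -291 - 1761*Q)
U(J, v) = J + 1927*v + J*v (U(J, v) = (v*J + 1927*v) + J = (J*v + 1927*v) + J = (1927*v + J*v) + J = J + 1927*v + J*v)
U(-1446, -198)/p(205, 1457) - 4909627/1673250 = (-1446 + 1927*(-198) - 1446*(-198))/(-291 - 1761*1457) - 4909627/1673250 = (-1446 - 381546 + 286308)/(-291 - 2565777) - 4909627*1/1673250 = -96684/(-2566068) - 4909627/1673250 = -96684*(-1/2566068) - 4909627/1673250 = 8057/213839 - 4909627/1673250 = -1036388352803/357806106750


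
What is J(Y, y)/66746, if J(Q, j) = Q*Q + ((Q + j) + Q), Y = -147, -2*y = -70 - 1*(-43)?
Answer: 42657/133492 ≈ 0.31955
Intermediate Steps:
y = 27/2 (y = -(-70 - 1*(-43))/2 = -(-70 + 43)/2 = -1/2*(-27) = 27/2 ≈ 13.500)
J(Q, j) = j + Q**2 + 2*Q (J(Q, j) = Q**2 + (j + 2*Q) = j + Q**2 + 2*Q)
J(Y, y)/66746 = (27/2 + (-147)**2 + 2*(-147))/66746 = (27/2 + 21609 - 294)*(1/66746) = (42657/2)*(1/66746) = 42657/133492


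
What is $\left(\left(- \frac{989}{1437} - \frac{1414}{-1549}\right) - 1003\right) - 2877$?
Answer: $- \frac{8636042483}{2225913} \approx -3879.8$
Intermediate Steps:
$\left(\left(- \frac{989}{1437} - \frac{1414}{-1549}\right) - 1003\right) - 2877 = \left(\left(\left(-989\right) \frac{1}{1437} - - \frac{1414}{1549}\right) - 1003\right) - 2877 = \left(\left(- \frac{989}{1437} + \frac{1414}{1549}\right) - 1003\right) - 2877 = \left(\frac{499957}{2225913} - 1003\right) - 2877 = - \frac{2232090782}{2225913} - 2877 = - \frac{8636042483}{2225913}$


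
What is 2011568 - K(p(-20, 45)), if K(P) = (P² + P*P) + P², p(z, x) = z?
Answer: 2010368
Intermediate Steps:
K(P) = 3*P² (K(P) = (P² + P²) + P² = 2*P² + P² = 3*P²)
2011568 - K(p(-20, 45)) = 2011568 - 3*(-20)² = 2011568 - 3*400 = 2011568 - 1*1200 = 2011568 - 1200 = 2010368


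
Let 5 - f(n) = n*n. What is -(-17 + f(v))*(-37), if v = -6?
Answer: -1776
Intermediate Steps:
f(n) = 5 - n**2 (f(n) = 5 - n*n = 5 - n**2)
-(-17 + f(v))*(-37) = -(-17 + (5 - 1*(-6)**2))*(-37) = -(-17 + (5 - 1*36))*(-37) = -(-17 + (5 - 36))*(-37) = -(-17 - 31)*(-37) = -(-48)*(-37) = -1*1776 = -1776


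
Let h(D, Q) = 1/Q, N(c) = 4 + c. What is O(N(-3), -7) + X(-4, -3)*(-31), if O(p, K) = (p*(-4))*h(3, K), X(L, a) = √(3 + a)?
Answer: 4/7 ≈ 0.57143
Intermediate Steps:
O(p, K) = -4*p/K (O(p, K) = (p*(-4))/K = (-4*p)/K = -4*p/K)
O(N(-3), -7) + X(-4, -3)*(-31) = -4*(4 - 3)/(-7) + √(3 - 3)*(-31) = -4*1*(-⅐) + √0*(-31) = 4/7 + 0*(-31) = 4/7 + 0 = 4/7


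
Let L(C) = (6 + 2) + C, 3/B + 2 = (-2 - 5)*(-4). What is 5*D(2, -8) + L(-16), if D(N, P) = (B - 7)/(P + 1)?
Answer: -561/182 ≈ -3.0824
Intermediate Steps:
B = 3/26 (B = 3/(-2 + (-2 - 5)*(-4)) = 3/(-2 - 7*(-4)) = 3/(-2 + 28) = 3/26 ≈ 0.11538)
D(N, P) = -179/(26*(1 + P)) (D(N, P) = (3/26 - 7)/(P + 1) = -179/(26*(1 + P)))
L(C) = 8 + C
5*D(2, -8) + L(-16) = 5*(-179/(26 + 26*(-8))) + (8 - 16) = 5*(-179/(26 - 208)) - 8 = 5*(-179/(-182)) - 8 = 5*(-179*(-1/182)) - 8 = 5*(179/182) - 8 = 895/182 - 8 = -561/182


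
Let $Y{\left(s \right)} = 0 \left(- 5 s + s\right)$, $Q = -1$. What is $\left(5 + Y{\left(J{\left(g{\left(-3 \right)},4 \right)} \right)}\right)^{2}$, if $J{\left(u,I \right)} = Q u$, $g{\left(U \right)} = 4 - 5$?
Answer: $25$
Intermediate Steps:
$g{\left(U \right)} = -1$ ($g{\left(U \right)} = 4 - 5 = -1$)
$J{\left(u,I \right)} = - u$
$Y{\left(s \right)} = 0$ ($Y{\left(s \right)} = 0 \left(- 4 s\right) = 0$)
$\left(5 + Y{\left(J{\left(g{\left(-3 \right)},4 \right)} \right)}\right)^{2} = \left(5 + 0\right)^{2} = 5^{2} = 25$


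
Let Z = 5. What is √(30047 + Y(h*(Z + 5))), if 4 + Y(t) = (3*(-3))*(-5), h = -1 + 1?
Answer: 2*√7522 ≈ 173.46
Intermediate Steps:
h = 0
Y(t) = 41 (Y(t) = -4 + (3*(-3))*(-5) = -4 - 9*(-5) = -4 + 45 = 41)
√(30047 + Y(h*(Z + 5))) = √(30047 + 41) = √30088 = 2*√7522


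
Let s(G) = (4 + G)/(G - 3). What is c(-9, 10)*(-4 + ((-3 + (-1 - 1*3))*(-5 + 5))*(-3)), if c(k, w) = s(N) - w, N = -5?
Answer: 79/2 ≈ 39.500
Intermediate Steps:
s(G) = (4 + G)/(-3 + G)
c(k, w) = ⅛ - w (c(k, w) = (4 - 5)/(-3 - 5) - w = -1/(-8) - w = -⅛*(-1) - w = ⅛ - w)
c(-9, 10)*(-4 + ((-3 + (-1 - 1*3))*(-5 + 5))*(-3)) = (⅛ - 1*10)*(-4 + ((-3 + (-1 - 1*3))*(-5 + 5))*(-3)) = (⅛ - 10)*(-4 + ((-3 + (-1 - 3))*0)*(-3)) = -79*(-4 + ((-3 - 4)*0)*(-3))/8 = -79*(-4 - 7*0*(-3))/8 = -79*(-4 + 0*(-3))/8 = -79*(-4 + 0)/8 = -79/8*(-4) = 79/2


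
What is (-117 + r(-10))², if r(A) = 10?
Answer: 11449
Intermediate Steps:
(-117 + r(-10))² = (-117 + 10)² = (-107)² = 11449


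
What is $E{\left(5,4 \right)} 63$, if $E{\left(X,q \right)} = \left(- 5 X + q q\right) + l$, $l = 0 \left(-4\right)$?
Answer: $-567$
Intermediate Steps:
$l = 0$
$E{\left(X,q \right)} = q^{2} - 5 X$ ($E{\left(X,q \right)} = \left(- 5 X + q q\right) + 0 = \left(- 5 X + q^{2}\right) + 0 = \left(q^{2} - 5 X\right) + 0 = q^{2} - 5 X$)
$E{\left(5,4 \right)} 63 = \left(4^{2} - 25\right) 63 = \left(16 - 25\right) 63 = \left(-9\right) 63 = -567$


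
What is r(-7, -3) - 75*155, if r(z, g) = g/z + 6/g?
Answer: -81386/7 ≈ -11627.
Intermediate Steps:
r(z, g) = 6/g + g/z
r(-7, -3) - 75*155 = (6/(-3) - 3/(-7)) - 75*155 = (6*(-⅓) - 3*(-⅐)) - 11625 = (-2 + 3/7) - 11625 = -11/7 - 11625 = -81386/7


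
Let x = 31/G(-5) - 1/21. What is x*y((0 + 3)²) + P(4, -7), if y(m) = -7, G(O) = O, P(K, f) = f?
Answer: 551/15 ≈ 36.733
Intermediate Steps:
x = -656/105 (x = 31/(-5) - 1/21 = 31*(-⅕) - 1*1/21 = -31/5 - 1/21 = -656/105 ≈ -6.2476)
x*y((0 + 3)²) + P(4, -7) = -656/105*(-7) - 7 = 656/15 - 7 = 551/15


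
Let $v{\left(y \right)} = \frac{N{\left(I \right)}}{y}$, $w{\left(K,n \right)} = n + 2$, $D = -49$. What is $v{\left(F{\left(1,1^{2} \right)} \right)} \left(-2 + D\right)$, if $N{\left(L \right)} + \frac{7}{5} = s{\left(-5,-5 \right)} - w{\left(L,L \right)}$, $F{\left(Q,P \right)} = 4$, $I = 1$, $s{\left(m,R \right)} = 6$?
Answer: $- \frac{102}{5} \approx -20.4$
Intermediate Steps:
$w{\left(K,n \right)} = 2 + n$
$N{\left(L \right)} = \frac{13}{5} - L$ ($N{\left(L \right)} = - \frac{7}{5} - \left(-4 + L\right) = \frac{13}{5} - L$)
$v{\left(y \right)} = \frac{8}{5 y}$ ($v{\left(y \right)} = \frac{\frac{13}{5} - 1}{y} = \frac{8}{5 y}$)
$v{\left(F{\left(1,1^{2} \right)} \right)} \left(-2 + D\right) = \frac{8}{5 \cdot 4} \left(-2 - 49\right) = \frac{8}{5} \cdot \frac{1}{4} \left(-51\right) = \frac{2}{5} \left(-51\right) = - \frac{102}{5}$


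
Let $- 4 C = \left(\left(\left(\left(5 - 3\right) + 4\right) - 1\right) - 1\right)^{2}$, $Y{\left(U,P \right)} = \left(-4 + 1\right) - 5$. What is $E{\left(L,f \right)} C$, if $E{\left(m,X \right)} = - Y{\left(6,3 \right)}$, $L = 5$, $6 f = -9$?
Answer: $-32$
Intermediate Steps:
$f = - \frac{3}{2}$ ($f = \frac{1}{6} \left(-9\right) = - \frac{3}{2} \approx -1.5$)
$Y{\left(U,P \right)} = -8$ ($Y{\left(U,P \right)} = -3 - 5 = -8$)
$C = -4$ ($C = - \frac{\left(\left(\left(\left(5 - 3\right) + 4\right) - 1\right) - 1\right)^{2}}{4} = - \frac{\left(\left(\left(2 + 4\right) - 1\right) - 1\right)^{2}}{4} = - \frac{\left(\left(6 - 1\right) - 1\right)^{2}}{4} = - \frac{\left(5 - 1\right)^{2}}{4} = - \frac{4^{2}}{4} = \left(- \frac{1}{4}\right) 16 = -4$)
$E{\left(m,X \right)} = 8$ ($E{\left(m,X \right)} = \left(-1\right) \left(-8\right) = 8$)
$E{\left(L,f \right)} C = 8 \left(-4\right) = -32$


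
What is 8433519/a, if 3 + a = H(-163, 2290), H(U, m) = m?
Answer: 8433519/2287 ≈ 3687.6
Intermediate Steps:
a = 2287 (a = -3 + 2290 = 2287)
8433519/a = 8433519/2287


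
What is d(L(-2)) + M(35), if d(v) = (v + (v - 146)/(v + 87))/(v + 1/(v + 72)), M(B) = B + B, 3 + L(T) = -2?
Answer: 1954747/27388 ≈ 71.372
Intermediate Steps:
L(T) = -5 (L(T) = -3 - 2 = -5)
M(B) = 2*B
d(v) = (v + (-146 + v)/(87 + v))/(v + 1/(72 + v))
d(L(-2)) + M(35) = (-10512 + (-5)**3 + 160*(-5)**2 + 6190*(-5))/(87 + (-5)**3 + 159*(-5)**2 + 6265*(-5)) + 2*35 = (-10512 - 125 + 160*25 - 30950)/(87 - 125 + 159*25 - 31325) + 70 = (-10512 - 125 + 4000 - 30950)/(87 - 125 + 3975 - 31325) + 70 = -37587/(-27388) + 70 = -1/27388*(-37587) + 70 = 37587/27388 + 70 = 1954747/27388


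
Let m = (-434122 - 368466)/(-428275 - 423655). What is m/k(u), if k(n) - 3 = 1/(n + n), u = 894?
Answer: 717513672/2285302225 ≈ 0.31397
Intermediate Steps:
k(n) = 3 + 1/(2*n) (k(n) = 3 + 1/(n + n) = 3 + 1/(2*n))
m = 401294/425965 (m = -802588/(-851930) = -802588*(-1/851930) = 401294/425965 ≈ 0.94208)
m/k(u) = 401294/(425965*(3 + (½)/894)) = 401294/(425965*(3 + (½)*(1/894))) = 401294/(425965*(3 + 1/1788)) = 401294/(425965*(5365/1788)) = (401294/425965)*(1788/5365) = 717513672/2285302225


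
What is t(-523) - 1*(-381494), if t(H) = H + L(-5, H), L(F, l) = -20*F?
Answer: 381071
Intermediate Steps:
t(H) = 100 + H (t(H) = H - 20*(-5) = H + 100 = 100 + H)
t(-523) - 1*(-381494) = (100 - 523) - 1*(-381494) = -423 + 381494 = 381071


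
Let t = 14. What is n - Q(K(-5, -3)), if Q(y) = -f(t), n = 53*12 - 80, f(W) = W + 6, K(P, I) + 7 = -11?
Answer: 576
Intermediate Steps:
K(P, I) = -18 (K(P, I) = -7 - 11 = -18)
f(W) = 6 + W
n = 556 (n = 636 - 80 = 556)
Q(y) = -20 (Q(y) = -(6 + 14) = -1*20 = -20)
n - Q(K(-5, -3)) = 556 - 1*(-20) = 556 + 20 = 576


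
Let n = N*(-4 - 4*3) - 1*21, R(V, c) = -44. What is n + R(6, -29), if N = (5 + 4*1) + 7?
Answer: -321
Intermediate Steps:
N = 16 (N = (5 + 4) + 7 = 9 + 7 = 16)
n = -277 (n = 16*(-4 - 4*3) - 1*21 = 16*(-4 - 12) - 21 = 16*(-16) - 21 = -256 - 21 = -277)
n + R(6, -29) = -277 - 44 = -321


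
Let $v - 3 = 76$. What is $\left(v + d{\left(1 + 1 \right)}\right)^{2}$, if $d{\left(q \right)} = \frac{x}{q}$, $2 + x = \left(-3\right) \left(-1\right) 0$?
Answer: $6084$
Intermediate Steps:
$v = 79$ ($v = 3 + 76 = 79$)
$x = -2$ ($x = -2 + \left(-3\right) \left(-1\right) 0 = -2 + 3 \cdot 0 = -2 + 0 = -2$)
$d{\left(q \right)} = - \frac{2}{q}$
$\left(v + d{\left(1 + 1 \right)}\right)^{2} = \left(79 - \frac{2}{1 + 1}\right)^{2} = \left(79 - \frac{2}{2}\right)^{2} = \left(79 - 1\right)^{2} = 78^{2} = 6084$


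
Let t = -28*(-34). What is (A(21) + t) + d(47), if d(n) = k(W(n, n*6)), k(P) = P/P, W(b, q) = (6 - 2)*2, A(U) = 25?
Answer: 978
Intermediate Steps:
t = 952
W(b, q) = 8 (W(b, q) = 4*2 = 8)
k(P) = 1
d(n) = 1
(A(21) + t) + d(47) = (25 + 952) + 1 = 977 + 1 = 978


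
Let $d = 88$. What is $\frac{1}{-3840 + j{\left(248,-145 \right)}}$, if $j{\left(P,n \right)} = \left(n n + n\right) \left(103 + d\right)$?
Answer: $\frac{1}{3984240} \approx 2.5099 \cdot 10^{-7}$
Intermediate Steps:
$j{\left(P,n \right)} = 191 n + 191 n^{2}$ ($j{\left(P,n \right)} = \left(n n + n\right) \left(103 + 88\right) = \left(n^{2} + n\right) 191 = \left(n + n^{2}\right) 191 = 191 n + 191 n^{2}$)
$\frac{1}{-3840 + j{\left(248,-145 \right)}} = \frac{1}{-3840 + 191 \left(-145\right) \left(1 - 145\right)} = \frac{1}{-3840 + 191 \left(-145\right) \left(-144\right)} = \frac{1}{-3840 + 3988080} = \frac{1}{3984240}$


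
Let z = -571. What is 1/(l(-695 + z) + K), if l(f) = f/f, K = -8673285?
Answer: -1/8673284 ≈ -1.1530e-7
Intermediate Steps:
l(f) = 1
1/(l(-695 + z) + K) = 1/(1 - 8673285) = 1/(-8673284) = -1/8673284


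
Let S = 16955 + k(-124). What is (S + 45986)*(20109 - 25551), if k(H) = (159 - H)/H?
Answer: -21235775121/62 ≈ -3.4251e+8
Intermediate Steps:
k(H) = (159 - H)/H
S = 2102137/124 (S = 16955 + (159 - 1*(-124))/(-124) = 16955 - (159 + 124)/124 = 16955 - 1/124*283 = 16955 - 283/124 = 2102137/124 ≈ 16953.)
(S + 45986)*(20109 - 25551) = (2102137/124 + 45986)*(20109 - 25551) = (7804401/124)*(-5442) = -21235775121/62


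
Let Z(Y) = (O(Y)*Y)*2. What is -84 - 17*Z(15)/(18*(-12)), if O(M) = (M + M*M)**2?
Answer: 135916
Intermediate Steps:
O(M) = (M + M**2)**2
Z(Y) = 2*Y**3*(1 + Y)**2 (Z(Y) = ((Y**2*(1 + Y)**2)*Y)*2 = (Y**3*(1 + Y)**2)*2 = 2*Y**3*(1 + Y)**2)
-84 - 17*Z(15)/(18*(-12)) = -84 - 17*2*15**3*(1 + 15)**2/(18*(-12)) = -84 - 17*2*3375*16**2/(-216) = -84 - 17*2*3375*256*(-1)/216 = -84 - 29376000*(-1)/216 = -84 - 17*(-8000) = -84 + 136000 = 135916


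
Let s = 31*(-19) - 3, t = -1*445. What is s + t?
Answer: -1037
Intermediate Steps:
t = -445
s = -592 (s = -589 - 3 = -592)
s + t = -592 - 445 = -1037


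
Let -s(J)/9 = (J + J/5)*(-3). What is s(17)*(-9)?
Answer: -24786/5 ≈ -4957.2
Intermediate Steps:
s(J) = 162*J/5 (s(J) = -9*(J + J/5)*(-3) = -9*6*J/5*(-3) = -(-162)*J/5 = 162*J/5)
s(17)*(-9) = ((162/5)*17)*(-9) = (2754/5)*(-9) = -24786/5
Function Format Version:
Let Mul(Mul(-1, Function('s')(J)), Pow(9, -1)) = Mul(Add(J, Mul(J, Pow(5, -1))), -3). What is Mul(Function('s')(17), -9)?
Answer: Rational(-24786, 5) ≈ -4957.2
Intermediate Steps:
Function('s')(J) = Mul(Rational(162, 5), J) (Function('s')(J) = Mul(-9, Mul(Add(J, Mul(J, Pow(5, -1))), -3)) = Mul(-9, Mul(Add(J, Mul(J, Rational(1, 5))), -3)) = Mul(-9, Mul(Add(J, Mul(Rational(1, 5), J)), -3)) = Mul(-9, Mul(Mul(Rational(6, 5), J), -3)) = Mul(-9, Mul(Rational(-18, 5), J)) = Mul(Rational(162, 5), J))
Mul(Function('s')(17), -9) = Mul(Mul(Rational(162, 5), 17), -9) = Mul(Rational(2754, 5), -9) = Rational(-24786, 5)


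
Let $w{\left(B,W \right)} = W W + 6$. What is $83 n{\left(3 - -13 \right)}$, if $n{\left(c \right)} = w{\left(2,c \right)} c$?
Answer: $347936$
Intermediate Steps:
$w{\left(B,W \right)} = 6 + W^{2}$ ($w{\left(B,W \right)} = W^{2} + 6 = 6 + W^{2}$)
$n{\left(c \right)} = c \left(6 + c^{2}\right)$ ($n{\left(c \right)} = \left(6 + c^{2}\right) c = c \left(6 + c^{2}\right)$)
$83 n{\left(3 - -13 \right)} = 83 \left(3 - -13\right) \left(6 + \left(3 - -13\right)^{2}\right) = 83 \left(3 + 13\right) \left(6 + \left(3 + 13\right)^{2}\right) = 83 \cdot 16 \left(6 + 16^{2}\right) = 83 \cdot 16 \left(6 + 256\right) = 83 \cdot 16 \cdot 262 = 83 \cdot 4192 = 347936$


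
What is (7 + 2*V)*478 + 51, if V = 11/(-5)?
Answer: 6469/5 ≈ 1293.8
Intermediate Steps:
V = -11/5 (V = 11*(-1/5) = -11/5 ≈ -2.2000)
(7 + 2*V)*478 + 51 = (7 + 2*(-11/5))*478 + 51 = (7 - 22/5)*478 + 51 = (13/5)*478 + 51 = 6214/5 + 51 = 6469/5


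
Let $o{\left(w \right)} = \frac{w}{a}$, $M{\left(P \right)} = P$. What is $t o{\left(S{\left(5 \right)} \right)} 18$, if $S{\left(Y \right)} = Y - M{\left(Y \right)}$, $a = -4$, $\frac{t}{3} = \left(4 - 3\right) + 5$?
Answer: $0$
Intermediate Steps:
$t = 18$ ($t = 3 \left(\left(4 - 3\right) + 5\right) = 3 \left(1 + 5\right) = 3 \cdot 6 = 18$)
$S{\left(Y \right)} = 0$ ($S{\left(Y \right)} = Y - Y = 0$)
$o{\left(w \right)} = - \frac{w}{4}$ ($o{\left(w \right)} = \frac{w}{-4} = w \left(- \frac{1}{4}\right) = - \frac{w}{4}$)
$t o{\left(S{\left(5 \right)} \right)} 18 = 18 \left(\left(- \frac{1}{4}\right) 0\right) 18 = 18 \cdot 0 \cdot 18 = 0 \cdot 18 = 0$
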